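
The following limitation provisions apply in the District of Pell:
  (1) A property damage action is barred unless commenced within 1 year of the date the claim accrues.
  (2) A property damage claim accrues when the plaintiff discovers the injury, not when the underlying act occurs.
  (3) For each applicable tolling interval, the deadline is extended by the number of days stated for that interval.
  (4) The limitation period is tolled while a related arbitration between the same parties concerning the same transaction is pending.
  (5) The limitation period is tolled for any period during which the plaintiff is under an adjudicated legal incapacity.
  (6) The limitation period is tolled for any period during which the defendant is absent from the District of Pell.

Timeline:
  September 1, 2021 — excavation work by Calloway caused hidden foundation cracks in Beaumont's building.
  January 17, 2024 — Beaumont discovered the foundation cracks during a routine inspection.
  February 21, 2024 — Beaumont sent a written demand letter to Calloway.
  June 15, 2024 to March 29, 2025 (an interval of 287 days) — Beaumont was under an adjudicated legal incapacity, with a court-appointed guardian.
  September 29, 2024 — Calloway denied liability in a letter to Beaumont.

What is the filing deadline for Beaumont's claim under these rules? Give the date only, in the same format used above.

Under the discovery rule, the claim accrued on January 17, 2024, when Beaumont discovered the injury — not on the September 1, 2021 date of the underlying act.
The untolled deadline — 1 year after January 17, 2024 — is January 17, 2025.
Because the plaintiff's legal incapacity ran from June 15, 2024 to March 29, 2025, the deadline is extended by 287 days to October 31, 2025.
None of the other events listed affects the running of the period under the stated rules.

October 31, 2025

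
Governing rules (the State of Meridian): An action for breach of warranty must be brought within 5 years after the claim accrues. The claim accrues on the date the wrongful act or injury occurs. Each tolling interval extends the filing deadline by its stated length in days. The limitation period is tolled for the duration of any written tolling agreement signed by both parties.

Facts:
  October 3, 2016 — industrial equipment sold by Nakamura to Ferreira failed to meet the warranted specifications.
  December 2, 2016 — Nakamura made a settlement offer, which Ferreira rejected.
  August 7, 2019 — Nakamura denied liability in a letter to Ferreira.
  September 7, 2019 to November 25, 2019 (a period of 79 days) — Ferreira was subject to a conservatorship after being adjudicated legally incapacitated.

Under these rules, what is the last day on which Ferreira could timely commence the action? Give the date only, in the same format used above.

October 3, 2021

The limitation period began to run on October 3, 2016.
The untolled deadline — 5 years after October 3, 2016 — is October 3, 2021.
No stated provision tolls the period for the plaintiff's incapacity, so the interval from September 7, 2019 to November 25, 2019 has no effect on the deadline.
The other events in the timeline have no effect on the limitation period under the stated rules.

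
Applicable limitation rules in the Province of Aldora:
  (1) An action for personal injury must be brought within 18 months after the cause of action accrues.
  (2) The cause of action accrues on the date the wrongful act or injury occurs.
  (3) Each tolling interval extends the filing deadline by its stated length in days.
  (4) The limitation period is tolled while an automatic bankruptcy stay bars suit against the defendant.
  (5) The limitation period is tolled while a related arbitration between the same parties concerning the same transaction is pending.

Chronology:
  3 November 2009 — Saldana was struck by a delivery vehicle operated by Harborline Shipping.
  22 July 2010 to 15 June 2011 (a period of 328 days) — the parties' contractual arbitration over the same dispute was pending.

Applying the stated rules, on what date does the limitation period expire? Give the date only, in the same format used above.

26 March 2012

The cause of action accrued on 3 November 2009, the date of the act.
Adding the 18 months base period to 3 November 2009 gives a deadline of 3 May 2011, before any tolling.
The pending related arbitration from 22 July 2010 to 15 June 2011 tolled the period for 328 days, extending the deadline to 26 March 2012.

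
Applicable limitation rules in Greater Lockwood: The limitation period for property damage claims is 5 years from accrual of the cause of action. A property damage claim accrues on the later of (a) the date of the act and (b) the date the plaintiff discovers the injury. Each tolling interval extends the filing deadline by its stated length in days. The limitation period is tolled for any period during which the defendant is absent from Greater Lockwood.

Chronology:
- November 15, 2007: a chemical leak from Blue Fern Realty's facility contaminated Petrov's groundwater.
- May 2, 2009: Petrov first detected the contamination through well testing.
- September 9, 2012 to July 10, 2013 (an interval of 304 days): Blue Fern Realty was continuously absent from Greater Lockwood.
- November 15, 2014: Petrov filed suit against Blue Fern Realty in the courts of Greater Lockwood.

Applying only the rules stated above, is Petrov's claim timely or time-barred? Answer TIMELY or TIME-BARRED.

Because discovery on May 2, 2009 post-dates the November 15, 2007 act, accrual under the later-of rule falls on May 2, 2009.
5 years from May 2, 2009 is May 2, 2014.
The defendant's absence from the jurisdiction from September 9, 2012 to July 10, 2013 tolled the period for 304 days, extending the deadline to March 2, 2015.
The November 15, 2014 filing precedes the March 2, 2015 deadline; the claim is timely.

TIMELY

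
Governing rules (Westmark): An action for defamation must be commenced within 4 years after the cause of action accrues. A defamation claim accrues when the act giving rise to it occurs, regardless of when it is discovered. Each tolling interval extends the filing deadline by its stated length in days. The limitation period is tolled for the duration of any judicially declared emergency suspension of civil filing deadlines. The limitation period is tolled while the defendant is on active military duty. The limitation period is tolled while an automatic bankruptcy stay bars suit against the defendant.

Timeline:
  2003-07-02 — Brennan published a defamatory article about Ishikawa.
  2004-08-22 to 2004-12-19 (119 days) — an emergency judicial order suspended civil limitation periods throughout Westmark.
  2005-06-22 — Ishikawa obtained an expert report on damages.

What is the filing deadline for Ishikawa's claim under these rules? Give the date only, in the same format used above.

The cause of action accrued on 2003-07-02, the date of the act.
4 years from 2003-07-02 is 2007-07-02.
Because the emergency suspension of filing deadlines ran from 2004-08-22 to 2004-12-19, the deadline is extended by 119 days to 2007-10-29.
Nothing else in the chronology tolls or restarts the period.

2007-10-29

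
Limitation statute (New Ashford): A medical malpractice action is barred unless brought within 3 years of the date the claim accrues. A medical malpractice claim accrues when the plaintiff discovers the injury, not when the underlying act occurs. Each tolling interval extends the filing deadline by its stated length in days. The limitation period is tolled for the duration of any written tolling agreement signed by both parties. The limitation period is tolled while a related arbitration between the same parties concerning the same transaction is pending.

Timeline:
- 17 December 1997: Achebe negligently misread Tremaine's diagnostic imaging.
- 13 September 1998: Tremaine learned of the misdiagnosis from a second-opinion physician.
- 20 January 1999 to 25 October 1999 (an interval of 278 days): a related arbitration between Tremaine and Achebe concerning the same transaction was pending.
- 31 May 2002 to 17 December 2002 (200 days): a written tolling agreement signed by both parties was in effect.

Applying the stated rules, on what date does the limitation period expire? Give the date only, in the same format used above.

Accrual is tied to discovery, so the period began on 13 September 1998 rather than on 17 December 1997 when the act occurred.
The untolled deadline — 3 years after 13 September 1998 — is 13 September 2001.
The period was tolled for 278 days by the pending related arbitration (20 January 1999 to 25 October 1999), pushing the deadline to 18 June 2002.
The written tolling agreement from 31 May 2002 to 17 December 2002 tolled the period for 200 days, extending the deadline to 4 January 2003.

4 January 2003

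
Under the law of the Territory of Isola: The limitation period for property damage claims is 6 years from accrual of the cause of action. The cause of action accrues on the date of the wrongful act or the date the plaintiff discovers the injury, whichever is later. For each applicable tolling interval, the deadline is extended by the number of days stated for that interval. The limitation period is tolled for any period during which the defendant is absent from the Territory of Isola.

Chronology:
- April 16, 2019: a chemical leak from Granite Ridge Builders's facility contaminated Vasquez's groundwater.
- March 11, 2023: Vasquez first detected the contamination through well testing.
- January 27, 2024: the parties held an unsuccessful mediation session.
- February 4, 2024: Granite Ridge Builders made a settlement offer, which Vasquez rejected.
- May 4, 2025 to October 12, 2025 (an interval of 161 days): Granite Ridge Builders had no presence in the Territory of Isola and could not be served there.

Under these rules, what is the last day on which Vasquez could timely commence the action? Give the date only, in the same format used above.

The claim accrued on March 11, 2023 — the later of the April 16, 2019 act and the March 11, 2023 discovery.
6 years from March 11, 2023 is March 11, 2029.
The defendant's absence from the jurisdiction from May 4, 2025 to October 12, 2025 tolled the period for 161 days, extending the deadline to August 19, 2029.
The other events in the timeline have no effect on the limitation period under the stated rules.

August 19, 2029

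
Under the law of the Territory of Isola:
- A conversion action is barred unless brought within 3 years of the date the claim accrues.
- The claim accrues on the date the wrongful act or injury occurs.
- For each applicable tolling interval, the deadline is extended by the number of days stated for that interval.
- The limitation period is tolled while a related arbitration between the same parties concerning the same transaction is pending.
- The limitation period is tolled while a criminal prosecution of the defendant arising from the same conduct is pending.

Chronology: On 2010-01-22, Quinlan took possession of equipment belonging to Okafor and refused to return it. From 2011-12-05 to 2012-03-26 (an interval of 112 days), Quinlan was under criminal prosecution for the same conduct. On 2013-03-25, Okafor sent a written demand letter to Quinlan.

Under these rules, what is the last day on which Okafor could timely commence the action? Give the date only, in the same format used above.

2013-05-14

The limitation period began to run on 2010-01-22.
3 years from 2010-01-22 is 2013-01-22.
The period was tolled for 112 days by the pending criminal prosecution (2011-12-05 to 2012-03-26), pushing the deadline to 2013-05-14.
Nothing else in the chronology tolls or restarts the period.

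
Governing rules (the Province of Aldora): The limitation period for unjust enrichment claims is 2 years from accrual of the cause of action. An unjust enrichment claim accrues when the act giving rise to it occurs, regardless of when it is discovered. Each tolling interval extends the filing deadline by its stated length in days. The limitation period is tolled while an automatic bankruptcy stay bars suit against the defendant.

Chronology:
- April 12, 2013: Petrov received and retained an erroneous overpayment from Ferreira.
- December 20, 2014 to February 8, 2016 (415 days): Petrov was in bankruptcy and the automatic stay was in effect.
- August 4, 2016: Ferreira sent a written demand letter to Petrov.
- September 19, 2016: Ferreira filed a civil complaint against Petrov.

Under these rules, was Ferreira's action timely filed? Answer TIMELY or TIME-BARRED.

The claim accrued on April 12, 2013, when the wrongful act occurred.
Adding the 2 years base period to April 12, 2013 gives a deadline of April 12, 2015, before any tolling.
The automatic bankruptcy stay from December 20, 2014 to February 8, 2016 tolled the period for 415 days, extending the deadline to May 31, 2016.
The other events in the timeline have no effect on the limitation period under the stated rules.
Ferreira filed on September 19, 2016, after the May 31, 2016 deadline, so the action is time-barred.

TIME-BARRED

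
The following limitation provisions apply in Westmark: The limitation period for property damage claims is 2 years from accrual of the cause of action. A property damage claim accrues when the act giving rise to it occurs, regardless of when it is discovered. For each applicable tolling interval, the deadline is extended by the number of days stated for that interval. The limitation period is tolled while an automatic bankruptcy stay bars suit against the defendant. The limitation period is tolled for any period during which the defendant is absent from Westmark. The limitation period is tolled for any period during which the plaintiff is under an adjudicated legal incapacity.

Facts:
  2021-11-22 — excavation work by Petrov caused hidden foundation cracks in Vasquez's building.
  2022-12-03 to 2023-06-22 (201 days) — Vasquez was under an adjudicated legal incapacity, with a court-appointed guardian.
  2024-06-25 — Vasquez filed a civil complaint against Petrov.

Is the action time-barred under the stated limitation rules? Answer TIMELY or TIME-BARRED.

The claim accrued on 2021-11-22, when the wrongful act occurred.
Adding the 2 years base period to 2021-11-22 gives a deadline of 2023-11-22, before any tolling.
Because the plaintiff's legal incapacity ran from 2022-12-03 to 2023-06-22, the deadline is extended by 201 days to 2024-06-10.
The 2024-06-25 filing falls after the 2024-06-10 deadline; the claim is time-barred.

TIME-BARRED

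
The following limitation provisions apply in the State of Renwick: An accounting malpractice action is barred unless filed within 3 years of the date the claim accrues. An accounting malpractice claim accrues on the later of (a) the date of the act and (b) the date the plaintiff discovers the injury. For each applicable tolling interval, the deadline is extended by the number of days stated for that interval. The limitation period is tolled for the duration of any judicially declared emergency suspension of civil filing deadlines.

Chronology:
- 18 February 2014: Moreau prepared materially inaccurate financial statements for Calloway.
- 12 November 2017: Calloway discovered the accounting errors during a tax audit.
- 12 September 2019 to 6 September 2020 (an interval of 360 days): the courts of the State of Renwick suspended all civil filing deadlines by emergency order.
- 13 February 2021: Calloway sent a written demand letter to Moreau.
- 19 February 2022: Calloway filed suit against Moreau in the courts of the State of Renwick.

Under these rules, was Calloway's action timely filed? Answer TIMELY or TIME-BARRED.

TIME-BARRED

Because discovery on 12 November 2017 post-dates the 18 February 2014 act, accrual under the later-of rule falls on 12 November 2017.
The untolled deadline — 3 years after 12 November 2017 — is 12 November 2020.
The emergency suspension of filing deadlines from 12 September 2019 to 6 September 2020 tolled the period for 360 days, extending the deadline to 7 November 2021.
Nothing else in the chronology tolls or restarts the period.
The 19 February 2022 filing falls after the 7 November 2021 deadline; the claim is time-barred.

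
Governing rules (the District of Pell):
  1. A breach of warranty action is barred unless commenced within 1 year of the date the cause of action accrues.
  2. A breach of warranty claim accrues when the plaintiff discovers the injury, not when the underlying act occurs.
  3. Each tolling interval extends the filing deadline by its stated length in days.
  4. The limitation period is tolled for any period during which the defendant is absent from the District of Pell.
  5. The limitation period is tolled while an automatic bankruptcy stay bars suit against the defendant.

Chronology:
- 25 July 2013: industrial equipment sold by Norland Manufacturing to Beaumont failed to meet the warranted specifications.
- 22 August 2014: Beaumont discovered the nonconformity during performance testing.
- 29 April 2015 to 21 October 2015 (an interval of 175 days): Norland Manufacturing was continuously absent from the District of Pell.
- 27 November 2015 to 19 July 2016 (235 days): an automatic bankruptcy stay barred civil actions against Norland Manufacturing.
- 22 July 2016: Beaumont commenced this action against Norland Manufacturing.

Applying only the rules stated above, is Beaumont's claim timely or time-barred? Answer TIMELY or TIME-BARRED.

TIMELY

Accrual is tied to discovery, so the period began on 22 August 2014 rather than on 25 July 2013 when the act occurred.
The untolled deadline — 1 year after 22 August 2014 — is 22 August 2015.
Because the defendant's absence from the jurisdiction ran from 29 April 2015 to 21 October 2015, the deadline is extended by 175 days to 13 February 2016.
The automatic bankruptcy stay from 27 November 2015 to 19 July 2016 tolled the period for 235 days, extending the deadline to 5 October 2016.
Filing on 22 July 2016 beat the 5 October 2016 deadline — the action is timely.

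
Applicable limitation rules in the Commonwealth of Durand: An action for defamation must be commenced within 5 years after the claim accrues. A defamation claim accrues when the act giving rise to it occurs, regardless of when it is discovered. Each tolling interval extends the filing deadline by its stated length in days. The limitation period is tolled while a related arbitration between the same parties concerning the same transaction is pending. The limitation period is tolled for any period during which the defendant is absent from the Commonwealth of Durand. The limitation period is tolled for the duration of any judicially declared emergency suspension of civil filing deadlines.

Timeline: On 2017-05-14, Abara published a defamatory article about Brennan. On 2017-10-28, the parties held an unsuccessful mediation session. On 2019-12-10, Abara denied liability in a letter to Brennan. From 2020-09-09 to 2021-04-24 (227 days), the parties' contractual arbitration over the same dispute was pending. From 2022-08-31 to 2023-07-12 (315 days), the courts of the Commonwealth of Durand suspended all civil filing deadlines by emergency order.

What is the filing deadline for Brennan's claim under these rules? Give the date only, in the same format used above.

2023-11-07

The claim accrued on 2017-05-14, the date of the act.
Adding the 5 years base period to 2017-05-14 gives a deadline of 2022-05-14, before any tolling.
Because the pending related arbitration ran from 2020-09-09 to 2021-04-24, the deadline is extended by 227 days to 2022-12-27.
Because the emergency suspension of filing deadlines ran from 2022-08-31 to 2023-07-12, the deadline is extended by 315 days to 2023-11-07.
None of the other events listed affects the running of the period under the stated rules.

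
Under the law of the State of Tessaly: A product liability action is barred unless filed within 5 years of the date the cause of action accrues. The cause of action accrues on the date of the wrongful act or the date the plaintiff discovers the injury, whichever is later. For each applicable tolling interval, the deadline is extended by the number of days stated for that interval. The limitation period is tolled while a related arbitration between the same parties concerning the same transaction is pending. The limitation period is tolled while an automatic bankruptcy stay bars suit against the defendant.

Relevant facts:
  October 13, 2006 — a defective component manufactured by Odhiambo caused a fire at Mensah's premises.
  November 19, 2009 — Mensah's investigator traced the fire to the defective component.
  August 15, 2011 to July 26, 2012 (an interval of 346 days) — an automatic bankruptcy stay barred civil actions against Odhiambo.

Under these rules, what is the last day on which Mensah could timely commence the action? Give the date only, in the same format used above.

October 31, 2015

Taking the later of the act (October 13, 2006) and discovery (November 19, 2009), the claim accrued on November 19, 2009.
The untolled deadline — 5 years after November 19, 2009 — is November 19, 2014.
The period was tolled for 346 days by the automatic bankruptcy stay (August 15, 2011 to July 26, 2012), pushing the deadline to October 31, 2015.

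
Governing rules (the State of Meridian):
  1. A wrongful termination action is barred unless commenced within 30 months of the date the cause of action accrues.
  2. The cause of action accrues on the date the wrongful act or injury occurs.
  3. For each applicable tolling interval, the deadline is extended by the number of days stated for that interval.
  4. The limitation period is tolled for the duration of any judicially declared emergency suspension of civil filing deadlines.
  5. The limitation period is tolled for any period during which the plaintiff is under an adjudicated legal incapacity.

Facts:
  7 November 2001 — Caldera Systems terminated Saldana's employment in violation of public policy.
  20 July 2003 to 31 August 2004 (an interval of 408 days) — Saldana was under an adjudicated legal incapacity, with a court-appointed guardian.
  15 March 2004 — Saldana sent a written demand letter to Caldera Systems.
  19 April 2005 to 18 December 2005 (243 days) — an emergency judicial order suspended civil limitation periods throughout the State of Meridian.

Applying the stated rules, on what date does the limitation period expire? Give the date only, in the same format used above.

The claim accrued on 7 November 2001, when the wrongful act occurred.
30 months from 7 November 2001 is 7 May 2004.
Because the plaintiff's legal incapacity ran from 20 July 2003 to 31 August 2004, the deadline is extended by 408 days to 19 June 2005.
The emergency suspension of filing deadlines from 19 April 2005 to 18 December 2005 tolled the period for 243 days, extending the deadline to 17 February 2006.
The other events in the timeline have no effect on the limitation period under the stated rules.

17 February 2006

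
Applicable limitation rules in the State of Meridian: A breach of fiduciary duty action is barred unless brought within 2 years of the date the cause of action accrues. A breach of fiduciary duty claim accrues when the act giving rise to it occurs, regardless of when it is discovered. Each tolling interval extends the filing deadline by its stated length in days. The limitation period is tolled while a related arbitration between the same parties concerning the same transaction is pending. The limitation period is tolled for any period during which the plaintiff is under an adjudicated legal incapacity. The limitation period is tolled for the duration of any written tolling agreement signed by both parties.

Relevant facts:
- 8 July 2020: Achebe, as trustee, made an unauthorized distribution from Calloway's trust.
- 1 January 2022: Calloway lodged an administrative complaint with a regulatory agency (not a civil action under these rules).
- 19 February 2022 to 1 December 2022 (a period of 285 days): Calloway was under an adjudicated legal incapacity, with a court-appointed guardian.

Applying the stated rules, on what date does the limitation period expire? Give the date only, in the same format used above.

19 April 2023

The claim accrued on 8 July 2020, when the wrongful act occurred.
2 years from 8 July 2020 is 8 July 2022.
Because the plaintiff's legal incapacity ran from 19 February 2022 to 1 December 2022, the deadline is extended by 285 days to 19 April 2023.
The other events in the timeline have no effect on the limitation period under the stated rules.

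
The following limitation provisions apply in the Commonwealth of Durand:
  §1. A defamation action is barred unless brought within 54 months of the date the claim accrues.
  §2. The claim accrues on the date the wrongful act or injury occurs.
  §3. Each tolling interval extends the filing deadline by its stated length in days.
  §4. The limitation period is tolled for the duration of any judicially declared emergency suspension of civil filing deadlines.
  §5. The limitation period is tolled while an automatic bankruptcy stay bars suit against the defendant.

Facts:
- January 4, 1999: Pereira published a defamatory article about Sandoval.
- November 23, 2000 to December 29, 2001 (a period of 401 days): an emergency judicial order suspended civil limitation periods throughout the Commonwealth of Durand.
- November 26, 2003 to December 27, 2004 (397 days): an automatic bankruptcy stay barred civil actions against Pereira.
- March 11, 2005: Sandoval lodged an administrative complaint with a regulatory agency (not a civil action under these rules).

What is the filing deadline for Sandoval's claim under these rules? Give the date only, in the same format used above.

September 9, 2005

The claim accrued on January 4, 1999, the date of the act.
Adding the 54 months base period to January 4, 1999 gives a deadline of July 4, 2003, before any tolling.
The emergency suspension of filing deadlines from November 23, 2000 to December 29, 2001 tolled the period for 401 days, extending the deadline to August 8, 2004.
Because the automatic bankruptcy stay ran from November 26, 2003 to December 27, 2004, the deadline is extended by 397 days to September 9, 2005.
None of the other events listed affects the running of the period under the stated rules.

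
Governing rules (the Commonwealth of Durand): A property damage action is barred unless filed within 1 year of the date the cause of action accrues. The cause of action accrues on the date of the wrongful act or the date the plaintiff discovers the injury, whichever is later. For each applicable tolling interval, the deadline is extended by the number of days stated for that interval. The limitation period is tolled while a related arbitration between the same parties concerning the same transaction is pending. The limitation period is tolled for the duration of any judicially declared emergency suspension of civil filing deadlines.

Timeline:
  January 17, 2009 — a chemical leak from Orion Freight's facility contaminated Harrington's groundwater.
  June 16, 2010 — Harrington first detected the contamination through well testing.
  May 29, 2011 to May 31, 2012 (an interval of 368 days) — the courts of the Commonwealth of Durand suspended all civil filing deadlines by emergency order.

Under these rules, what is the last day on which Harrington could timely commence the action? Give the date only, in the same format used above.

June 18, 2012

Taking the later of the act (January 17, 2009) and discovery (June 16, 2010), the claim accrued on June 16, 2010.
The untolled deadline — 1 year after June 16, 2010 — is June 16, 2011.
The emergency suspension of filing deadlines from May 29, 2011 to May 31, 2012 tolled the period for 368 days, extending the deadline to June 18, 2012.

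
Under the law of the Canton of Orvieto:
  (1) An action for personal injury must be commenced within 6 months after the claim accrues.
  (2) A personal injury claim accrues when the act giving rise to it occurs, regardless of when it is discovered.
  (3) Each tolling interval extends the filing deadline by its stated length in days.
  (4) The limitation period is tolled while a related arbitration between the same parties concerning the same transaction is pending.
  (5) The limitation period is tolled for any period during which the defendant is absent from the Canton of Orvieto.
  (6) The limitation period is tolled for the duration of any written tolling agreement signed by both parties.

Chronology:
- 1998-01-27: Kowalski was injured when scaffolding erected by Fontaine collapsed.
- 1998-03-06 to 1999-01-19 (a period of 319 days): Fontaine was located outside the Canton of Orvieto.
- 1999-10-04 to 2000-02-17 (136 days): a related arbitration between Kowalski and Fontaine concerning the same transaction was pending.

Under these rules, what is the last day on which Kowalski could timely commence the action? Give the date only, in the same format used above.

1999-06-11

The limitation period began to run on 1998-01-27.
Adding the 6 months base period to 1998-01-27 gives a deadline of 1998-07-27, before any tolling.
The defendant's absence from the jurisdiction from 1998-03-06 to 1999-01-19 tolled the period for 319 days, extending the deadline to 1999-06-11.
By the time the pending related arbitration began on 1999-10-04, the limitation period had already expired on 1999-06-11; that interval cannot revive it.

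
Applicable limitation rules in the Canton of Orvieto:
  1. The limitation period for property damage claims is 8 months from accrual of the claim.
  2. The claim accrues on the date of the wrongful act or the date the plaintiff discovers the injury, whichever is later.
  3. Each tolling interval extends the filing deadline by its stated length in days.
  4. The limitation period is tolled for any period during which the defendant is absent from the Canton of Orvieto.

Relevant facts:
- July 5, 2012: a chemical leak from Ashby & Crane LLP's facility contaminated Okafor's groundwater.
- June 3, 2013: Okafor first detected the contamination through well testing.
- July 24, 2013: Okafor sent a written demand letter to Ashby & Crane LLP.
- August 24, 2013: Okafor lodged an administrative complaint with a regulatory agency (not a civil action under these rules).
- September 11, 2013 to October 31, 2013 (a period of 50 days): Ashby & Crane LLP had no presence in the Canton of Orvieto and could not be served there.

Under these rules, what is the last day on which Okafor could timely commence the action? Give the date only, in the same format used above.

March 25, 2014

Because discovery on June 3, 2013 post-dates the July 5, 2012 act, accrual under the later-of rule falls on June 3, 2013.
Adding the 8 months base period to June 3, 2013 gives a deadline of February 3, 2014, before any tolling.
The period was tolled for 50 days by the defendant's absence from the jurisdiction (September 11, 2013 to October 31, 2013), pushing the deadline to March 25, 2014.
None of the other events listed affects the running of the period under the stated rules.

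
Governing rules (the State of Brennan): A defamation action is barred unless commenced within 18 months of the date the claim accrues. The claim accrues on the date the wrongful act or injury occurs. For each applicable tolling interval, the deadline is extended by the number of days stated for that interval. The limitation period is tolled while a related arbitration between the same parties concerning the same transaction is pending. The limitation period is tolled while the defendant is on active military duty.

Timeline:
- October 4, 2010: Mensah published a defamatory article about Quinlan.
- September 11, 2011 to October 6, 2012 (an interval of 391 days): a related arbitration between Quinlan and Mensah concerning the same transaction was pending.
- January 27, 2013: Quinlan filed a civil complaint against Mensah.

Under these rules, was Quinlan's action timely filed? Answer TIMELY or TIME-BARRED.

The limitation period began to run on October 4, 2010.
Adding the 18 months base period to October 4, 2010 gives a deadline of April 4, 2012, before any tolling.
Because the pending related arbitration ran from September 11, 2011 to October 6, 2012, the deadline is extended by 391 days to April 30, 2013.
The January 27, 2013 filing precedes the April 30, 2013 deadline; the claim is timely.

TIMELY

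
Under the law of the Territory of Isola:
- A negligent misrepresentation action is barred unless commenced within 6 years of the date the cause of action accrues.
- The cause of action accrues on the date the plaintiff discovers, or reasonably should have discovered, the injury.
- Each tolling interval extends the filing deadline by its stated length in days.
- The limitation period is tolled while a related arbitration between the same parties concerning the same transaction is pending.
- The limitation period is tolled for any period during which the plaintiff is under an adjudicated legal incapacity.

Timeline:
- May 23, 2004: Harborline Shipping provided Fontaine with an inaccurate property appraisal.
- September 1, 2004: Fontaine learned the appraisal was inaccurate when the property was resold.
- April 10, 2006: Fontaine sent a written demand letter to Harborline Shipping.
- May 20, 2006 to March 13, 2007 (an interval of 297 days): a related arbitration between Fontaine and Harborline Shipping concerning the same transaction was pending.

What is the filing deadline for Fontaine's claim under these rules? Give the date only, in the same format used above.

June 25, 2011

Under the discovery rule, the claim accrued on September 1, 2004, when Fontaine discovered the injury — not on the May 23, 2004 date of the underlying act.
6 years from September 1, 2004 is September 1, 2010.
The period was tolled for 297 days by the pending related arbitration (May 20, 2006 to March 13, 2007), pushing the deadline to June 25, 2011.
Nothing else in the chronology tolls or restarts the period.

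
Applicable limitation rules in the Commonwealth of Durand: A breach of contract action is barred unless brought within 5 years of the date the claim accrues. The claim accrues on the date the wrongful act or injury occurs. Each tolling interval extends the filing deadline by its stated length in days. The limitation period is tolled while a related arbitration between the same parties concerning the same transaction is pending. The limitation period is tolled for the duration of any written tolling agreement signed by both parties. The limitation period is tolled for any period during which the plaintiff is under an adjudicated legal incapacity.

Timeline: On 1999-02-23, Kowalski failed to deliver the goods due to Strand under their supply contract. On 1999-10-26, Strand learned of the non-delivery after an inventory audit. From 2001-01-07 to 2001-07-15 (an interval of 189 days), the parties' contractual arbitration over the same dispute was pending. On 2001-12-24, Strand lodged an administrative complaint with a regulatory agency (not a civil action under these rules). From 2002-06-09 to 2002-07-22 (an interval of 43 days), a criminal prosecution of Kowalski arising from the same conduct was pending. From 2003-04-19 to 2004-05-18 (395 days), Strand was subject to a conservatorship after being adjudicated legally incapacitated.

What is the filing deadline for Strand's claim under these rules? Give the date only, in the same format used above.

The claim accrued on 1999-02-23, when the wrongful act occurred; under the stated occurrence rule the 1999-10-26 discovery does not delay accrual.
The untolled deadline — 5 years after 1999-02-23 — is 2004-02-23.
Because the pending related arbitration ran from 2001-01-07 to 2001-07-15, the deadline is extended by 189 days to 2004-08-30.
Because the plaintiff's legal incapacity ran from 2003-04-19 to 2004-05-18, the deadline is extended by 395 days to 2005-09-29.
The pending criminal prosecution from 2002-06-09 to 2002-07-22 does not toll the period, because no stated rule makes a criminal prosecution a tolling event.
Nothing else in the chronology tolls or restarts the period.

2005-09-29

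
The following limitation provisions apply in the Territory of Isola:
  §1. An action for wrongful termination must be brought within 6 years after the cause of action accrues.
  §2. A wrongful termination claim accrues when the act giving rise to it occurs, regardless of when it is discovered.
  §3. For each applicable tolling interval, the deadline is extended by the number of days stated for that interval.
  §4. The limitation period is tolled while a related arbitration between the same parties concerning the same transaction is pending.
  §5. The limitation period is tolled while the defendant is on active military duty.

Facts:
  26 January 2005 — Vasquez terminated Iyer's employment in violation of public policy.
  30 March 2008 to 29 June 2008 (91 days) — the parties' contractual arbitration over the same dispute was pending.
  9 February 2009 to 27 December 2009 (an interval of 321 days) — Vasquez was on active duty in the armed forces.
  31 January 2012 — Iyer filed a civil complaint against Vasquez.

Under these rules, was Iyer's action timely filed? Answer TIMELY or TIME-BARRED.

The limitation period began to run on 26 January 2005.
The untolled deadline — 6 years after 26 January 2005 — is 26 January 2011.
The period was tolled for 91 days by the pending related arbitration (30 March 2008 to 29 June 2008), pushing the deadline to 27 April 2011.
The defendant's active military service from 9 February 2009 to 27 December 2009 tolled the period for 321 days, extending the deadline to 13 March 2012.
Iyer filed on 31 January 2012, before the 13 March 2012 deadline, so the action is timely.

TIMELY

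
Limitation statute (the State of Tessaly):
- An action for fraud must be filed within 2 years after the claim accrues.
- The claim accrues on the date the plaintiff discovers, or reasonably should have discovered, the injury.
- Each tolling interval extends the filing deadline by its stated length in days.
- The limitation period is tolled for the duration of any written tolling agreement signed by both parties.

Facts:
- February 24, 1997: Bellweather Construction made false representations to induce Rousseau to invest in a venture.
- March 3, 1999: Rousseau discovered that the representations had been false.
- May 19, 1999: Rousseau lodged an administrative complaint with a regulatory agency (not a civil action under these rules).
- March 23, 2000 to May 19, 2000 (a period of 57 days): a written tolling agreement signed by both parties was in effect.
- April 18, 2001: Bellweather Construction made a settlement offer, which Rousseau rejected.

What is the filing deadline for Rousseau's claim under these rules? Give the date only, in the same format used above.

The claim did not accrue until Rousseau discovered the injury on March 3, 1999; the February 24, 1997 act date does not start the clock under the stated rule.
The untolled deadline — 2 years after March 3, 1999 — is March 3, 2001.
The written tolling agreement from March 23, 2000 to May 19, 2000 tolled the period for 57 days, extending the deadline to April 29, 2001.
Nothing else in the chronology tolls or restarts the period.

April 29, 2001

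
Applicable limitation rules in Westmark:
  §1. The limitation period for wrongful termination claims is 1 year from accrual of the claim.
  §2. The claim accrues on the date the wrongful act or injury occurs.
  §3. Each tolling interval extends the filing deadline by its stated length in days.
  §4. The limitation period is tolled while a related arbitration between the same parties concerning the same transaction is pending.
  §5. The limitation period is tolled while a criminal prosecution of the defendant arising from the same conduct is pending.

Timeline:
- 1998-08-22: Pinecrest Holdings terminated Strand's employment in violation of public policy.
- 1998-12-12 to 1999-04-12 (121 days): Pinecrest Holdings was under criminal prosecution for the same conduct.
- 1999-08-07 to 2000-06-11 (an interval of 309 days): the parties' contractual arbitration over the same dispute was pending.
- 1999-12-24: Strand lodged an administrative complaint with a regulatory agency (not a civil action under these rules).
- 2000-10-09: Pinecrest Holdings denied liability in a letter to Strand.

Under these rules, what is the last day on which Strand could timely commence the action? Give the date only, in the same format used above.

2000-10-25

The limitation period began to run on 1998-08-22.
Adding the 1 year base period to 1998-08-22 gives a deadline of 1999-08-22, before any tolling.
The period was tolled for 121 days by the pending criminal prosecution (1998-12-12 to 1999-04-12), pushing the deadline to 1999-12-21.
The period was tolled for 309 days by the pending related arbitration (1999-08-07 to 2000-06-11), pushing the deadline to 2000-10-25.
The other events in the timeline have no effect on the limitation period under the stated rules.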